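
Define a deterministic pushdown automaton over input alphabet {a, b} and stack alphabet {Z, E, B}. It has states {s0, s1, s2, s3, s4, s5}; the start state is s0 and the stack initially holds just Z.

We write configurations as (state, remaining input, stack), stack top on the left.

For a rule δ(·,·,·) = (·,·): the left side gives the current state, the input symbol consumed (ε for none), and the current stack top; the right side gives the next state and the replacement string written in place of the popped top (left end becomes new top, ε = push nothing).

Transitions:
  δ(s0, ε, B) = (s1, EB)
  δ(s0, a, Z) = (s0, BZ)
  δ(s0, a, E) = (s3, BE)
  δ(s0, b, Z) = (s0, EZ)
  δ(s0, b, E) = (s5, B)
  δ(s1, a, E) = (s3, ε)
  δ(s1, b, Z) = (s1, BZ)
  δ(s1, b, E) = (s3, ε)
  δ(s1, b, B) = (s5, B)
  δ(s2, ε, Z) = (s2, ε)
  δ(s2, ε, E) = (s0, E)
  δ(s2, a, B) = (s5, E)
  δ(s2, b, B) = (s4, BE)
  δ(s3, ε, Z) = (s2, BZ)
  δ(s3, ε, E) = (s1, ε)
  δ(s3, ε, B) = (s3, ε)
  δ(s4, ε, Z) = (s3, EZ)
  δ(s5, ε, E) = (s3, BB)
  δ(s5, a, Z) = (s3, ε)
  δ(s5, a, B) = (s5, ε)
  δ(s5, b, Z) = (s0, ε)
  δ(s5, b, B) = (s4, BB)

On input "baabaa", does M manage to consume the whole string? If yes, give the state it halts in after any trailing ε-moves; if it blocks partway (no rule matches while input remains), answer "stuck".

(s0, baabaa, Z)
  read b, top Z: go to s0, push EZ → (s0, aabaa, EZ)
  read a, top E: go to s3, push BE → (s3, abaa, BEZ)
  ε-move, top B: go to s3, push ε → (s3, abaa, EZ)
  ε-move, top E: go to s1, push ε → (s1, abaa, Z)
No transition for (s1, a, top Z); M blocks with input abaa remaining.

stuck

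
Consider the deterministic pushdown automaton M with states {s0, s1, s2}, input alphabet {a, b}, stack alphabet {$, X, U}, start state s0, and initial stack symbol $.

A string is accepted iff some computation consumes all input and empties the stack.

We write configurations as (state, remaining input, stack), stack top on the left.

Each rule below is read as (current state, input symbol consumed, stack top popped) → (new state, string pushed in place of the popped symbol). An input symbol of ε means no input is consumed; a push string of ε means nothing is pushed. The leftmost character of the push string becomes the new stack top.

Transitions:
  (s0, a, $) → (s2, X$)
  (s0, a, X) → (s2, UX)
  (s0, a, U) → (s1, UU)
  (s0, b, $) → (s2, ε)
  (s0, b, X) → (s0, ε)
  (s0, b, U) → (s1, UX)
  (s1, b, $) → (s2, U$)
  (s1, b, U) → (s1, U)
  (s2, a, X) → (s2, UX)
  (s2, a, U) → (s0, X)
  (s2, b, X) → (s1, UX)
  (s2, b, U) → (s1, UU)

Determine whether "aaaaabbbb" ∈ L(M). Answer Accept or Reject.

(s0, aaaaabbbb, $)
  read a, top $: go to s2, push X$ → (s2, aaaabbbb, X$)
  read a, top X: go to s2, push UX → (s2, aaabbbb, UX$)
  read a, top U: go to s0, push X → (s0, aabbbb, XX$)
  read a, top X: go to s2, push UX → (s2, abbbb, UXX$)
  read a, top U: go to s0, push X → (s0, bbbb, XXX$)
  read b, top X: go to s0, push ε → (s0, bbb, XX$)
  read b, top X: go to s0, push ε → (s0, bb, X$)
  read b, top X: go to s0, push ε → (s0, b, $)
  read b, top $: go to s2, push ε → (s2, ε, ε)
All input consumed and the stack is empty.

Accept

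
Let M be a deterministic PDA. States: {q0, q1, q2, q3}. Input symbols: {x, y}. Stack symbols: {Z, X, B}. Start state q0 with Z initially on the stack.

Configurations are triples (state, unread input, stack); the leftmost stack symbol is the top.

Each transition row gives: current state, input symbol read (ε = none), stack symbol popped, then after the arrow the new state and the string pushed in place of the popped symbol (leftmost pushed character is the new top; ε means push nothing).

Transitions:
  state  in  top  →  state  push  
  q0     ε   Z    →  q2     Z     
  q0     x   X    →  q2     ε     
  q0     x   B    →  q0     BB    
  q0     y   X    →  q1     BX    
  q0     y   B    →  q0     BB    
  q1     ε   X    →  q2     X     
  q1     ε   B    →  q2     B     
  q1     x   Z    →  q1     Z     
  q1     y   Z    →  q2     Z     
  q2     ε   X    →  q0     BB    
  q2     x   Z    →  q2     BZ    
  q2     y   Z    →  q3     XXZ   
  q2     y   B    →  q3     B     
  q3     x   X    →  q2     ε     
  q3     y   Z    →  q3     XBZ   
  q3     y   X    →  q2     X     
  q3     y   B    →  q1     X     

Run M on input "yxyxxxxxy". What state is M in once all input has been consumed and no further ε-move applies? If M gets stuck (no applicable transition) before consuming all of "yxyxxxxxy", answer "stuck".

(q0, yxyxxxxxy, Z)
  ε-move, top Z: go to q2, push Z → (q2, yxyxxxxxy, Z)
  read y, top Z: go to q3, push XXZ → (q3, xyxxxxxy, XXZ)
  read x, top X: go to q2, push ε → (q2, yxxxxxy, XZ)
  ε-move, top X: go to q0, push BB → (q0, yxxxxxy, BBZ)
  read y, top B: go to q0, push BB → (q0, xxxxxy, BBBZ)
  read x, top B: go to q0, push BB → (q0, xxxxy, BBBBZ)
  read x, top B: go to q0, push BB → (q0, xxxy, BBBBBZ)
  read x, top B: go to q0, push BB → (q0, xxy, BBBBBBZ)
  read x, top B: go to q0, push BB → (q0, xy, BBBBBBBZ)
  read x, top B: go to q0, push BB → (q0, y, BBBBBBBBZ)
  read y, top B: go to q0, push BB → (q0, ε, BBBBBBBBBZ)
All input consumed; M is in state q0.

q0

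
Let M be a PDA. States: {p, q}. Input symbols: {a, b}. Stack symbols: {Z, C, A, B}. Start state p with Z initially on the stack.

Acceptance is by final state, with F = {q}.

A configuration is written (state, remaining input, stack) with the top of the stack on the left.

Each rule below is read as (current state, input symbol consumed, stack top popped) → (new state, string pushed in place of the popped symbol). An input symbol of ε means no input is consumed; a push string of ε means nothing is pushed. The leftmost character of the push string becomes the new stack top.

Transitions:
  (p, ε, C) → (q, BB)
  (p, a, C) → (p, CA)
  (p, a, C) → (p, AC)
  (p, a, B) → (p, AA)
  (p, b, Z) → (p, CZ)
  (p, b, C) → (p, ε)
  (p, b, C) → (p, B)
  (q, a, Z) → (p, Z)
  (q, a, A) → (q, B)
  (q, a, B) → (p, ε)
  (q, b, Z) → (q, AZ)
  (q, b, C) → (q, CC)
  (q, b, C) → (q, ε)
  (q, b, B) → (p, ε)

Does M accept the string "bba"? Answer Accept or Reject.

Reject

No computation consumes all input and reaches a final state.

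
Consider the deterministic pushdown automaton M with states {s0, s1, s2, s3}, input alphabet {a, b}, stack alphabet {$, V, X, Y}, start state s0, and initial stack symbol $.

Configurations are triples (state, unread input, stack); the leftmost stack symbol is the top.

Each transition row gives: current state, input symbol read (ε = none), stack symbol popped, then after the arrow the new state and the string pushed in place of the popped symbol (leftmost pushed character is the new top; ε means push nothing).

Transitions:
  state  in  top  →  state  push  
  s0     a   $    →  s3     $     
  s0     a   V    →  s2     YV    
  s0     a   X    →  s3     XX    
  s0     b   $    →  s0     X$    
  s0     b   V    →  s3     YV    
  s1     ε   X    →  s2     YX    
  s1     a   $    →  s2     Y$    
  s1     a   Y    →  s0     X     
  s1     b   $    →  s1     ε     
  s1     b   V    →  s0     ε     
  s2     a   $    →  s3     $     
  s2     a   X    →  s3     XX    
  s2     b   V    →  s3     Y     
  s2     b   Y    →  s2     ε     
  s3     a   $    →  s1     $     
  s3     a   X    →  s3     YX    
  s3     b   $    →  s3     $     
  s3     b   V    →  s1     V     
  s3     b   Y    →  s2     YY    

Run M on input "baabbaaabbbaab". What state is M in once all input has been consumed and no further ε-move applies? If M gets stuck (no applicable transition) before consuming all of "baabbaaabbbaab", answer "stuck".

stuck

(s0, baabbaaabbbaab, $) ⊢ (s0, aabbaaabbbaab, X$) ⊢ (s3, abbaaabbbaab, XX$) ⊢ (s3, bbaaabbbaab, YXX$) ⊢ (s2, baaabbbaab, YYXX$) ⊢ (s2, aaabbbaab, YXX$)
No transition for (s2, a, top Y); M blocks with input aaabbbaab remaining.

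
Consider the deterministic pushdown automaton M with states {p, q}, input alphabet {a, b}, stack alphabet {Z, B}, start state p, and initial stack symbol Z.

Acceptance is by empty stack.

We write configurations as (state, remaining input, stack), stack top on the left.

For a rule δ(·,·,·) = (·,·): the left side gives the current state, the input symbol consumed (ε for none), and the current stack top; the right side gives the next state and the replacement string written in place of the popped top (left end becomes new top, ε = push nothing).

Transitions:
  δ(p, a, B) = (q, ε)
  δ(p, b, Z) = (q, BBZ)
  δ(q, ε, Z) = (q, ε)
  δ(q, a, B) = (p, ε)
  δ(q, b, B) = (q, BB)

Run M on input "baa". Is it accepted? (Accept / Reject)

(p, baa, Z)
  read b, top Z: go to q, push BBZ → (q, aa, BBZ)
  read a, top B: go to p, push ε → (p, a, BZ)
  read a, top B: go to q, push ε → (q, ε, Z)
  ε-move, top Z: go to q, push ε → (q, ε, ε)
All input consumed and the stack is empty.

Accept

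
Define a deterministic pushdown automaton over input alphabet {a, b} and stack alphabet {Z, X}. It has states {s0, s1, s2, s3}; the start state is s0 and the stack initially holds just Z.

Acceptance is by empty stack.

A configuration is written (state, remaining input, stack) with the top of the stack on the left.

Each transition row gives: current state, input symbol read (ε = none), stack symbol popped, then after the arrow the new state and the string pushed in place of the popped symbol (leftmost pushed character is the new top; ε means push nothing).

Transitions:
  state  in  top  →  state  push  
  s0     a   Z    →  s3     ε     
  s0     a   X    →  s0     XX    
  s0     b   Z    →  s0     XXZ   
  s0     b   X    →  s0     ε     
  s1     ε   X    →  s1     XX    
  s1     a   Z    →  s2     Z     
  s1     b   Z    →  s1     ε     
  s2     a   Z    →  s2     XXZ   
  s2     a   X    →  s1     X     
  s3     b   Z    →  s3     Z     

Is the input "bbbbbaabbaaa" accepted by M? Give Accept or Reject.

Reject

(s0, bbbbbaabbaaa, Z)
  read b, top Z: go to s0, push XXZ → (s0, bbbbaabbaaa, XXZ)
  read b, top X: go to s0, push ε → (s0, bbbaabbaaa, XZ)
  read b, top X: go to s0, push ε → (s0, bbaabbaaa, Z)
  read b, top Z: go to s0, push XXZ → (s0, baabbaaa, XXZ)
  read b, top X: go to s0, push ε → (s0, aabbaaa, XZ)
  read a, top X: go to s0, push XX → (s0, abbaaa, XXZ)
  read a, top X: go to s0, push XX → (s0, bbaaa, XXXZ)
  read b, top X: go to s0, push ε → (s0, baaa, XXZ)
  read b, top X: go to s0, push ε → (s0, aaa, XZ)
  read a, top X: go to s0, push XX → (s0, aa, XXZ)
  read a, top X: go to s0, push XX → (s0, a, XXXZ)
  read a, top X: go to s0, push XX → (s0, ε, XXXXZ)
All input consumed; stack is XXXXZ, not empty, and no further ε-move applies.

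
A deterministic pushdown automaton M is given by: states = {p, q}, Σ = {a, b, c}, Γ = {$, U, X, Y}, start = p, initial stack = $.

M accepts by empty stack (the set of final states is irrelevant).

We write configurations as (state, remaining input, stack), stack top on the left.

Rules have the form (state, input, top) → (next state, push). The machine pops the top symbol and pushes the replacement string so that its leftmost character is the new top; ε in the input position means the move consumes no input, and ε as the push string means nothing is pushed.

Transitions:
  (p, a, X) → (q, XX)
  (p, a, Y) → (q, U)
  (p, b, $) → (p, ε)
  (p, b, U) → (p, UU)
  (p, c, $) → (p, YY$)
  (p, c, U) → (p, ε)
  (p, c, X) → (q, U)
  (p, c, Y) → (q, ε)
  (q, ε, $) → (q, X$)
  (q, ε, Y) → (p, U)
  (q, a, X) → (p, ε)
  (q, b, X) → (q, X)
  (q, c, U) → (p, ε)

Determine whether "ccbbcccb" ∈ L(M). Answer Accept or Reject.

Accept

(p, ccbbcccb, $)
  read c, top $: go to p, push YY$ → (p, cbbcccb, YY$)
  read c, top Y: go to q, push ε → (q, bbcccb, Y$)
  ε-move, top Y: go to p, push U → (p, bbcccb, U$)
  read b, top U: go to p, push UU → (p, bcccb, UU$)
  read b, top U: go to p, push UU → (p, cccb, UUU$)
  read c, top U: go to p, push ε → (p, ccb, UU$)
  read c, top U: go to p, push ε → (p, cb, U$)
  read c, top U: go to p, push ε → (p, b, $)
  read b, top $: go to p, push ε → (p, ε, ε)
All input consumed and the stack is empty.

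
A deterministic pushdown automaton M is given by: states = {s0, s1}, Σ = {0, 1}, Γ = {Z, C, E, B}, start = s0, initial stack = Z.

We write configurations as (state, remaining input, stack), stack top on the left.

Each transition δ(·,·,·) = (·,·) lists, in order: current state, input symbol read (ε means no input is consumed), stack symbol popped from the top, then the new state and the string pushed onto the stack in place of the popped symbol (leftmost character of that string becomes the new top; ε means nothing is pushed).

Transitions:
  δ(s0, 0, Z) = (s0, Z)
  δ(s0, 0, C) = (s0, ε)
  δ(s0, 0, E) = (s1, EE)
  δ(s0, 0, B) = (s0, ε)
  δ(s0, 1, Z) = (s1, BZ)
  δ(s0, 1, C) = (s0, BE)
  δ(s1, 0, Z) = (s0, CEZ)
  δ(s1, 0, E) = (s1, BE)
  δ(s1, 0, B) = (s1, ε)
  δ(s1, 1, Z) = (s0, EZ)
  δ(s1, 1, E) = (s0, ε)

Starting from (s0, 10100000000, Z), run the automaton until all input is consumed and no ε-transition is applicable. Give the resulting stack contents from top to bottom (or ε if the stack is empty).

(s0, 10100000000, Z) ⊢ (s1, 0100000000, BZ) ⊢ (s1, 100000000, Z) ⊢ (s0, 00000000, EZ) ⊢ (s1, 0000000, EEZ) ⊢ (s1, 000000, BEEZ) ⊢ (s1, 00000, EEZ) ⊢ (s1, 0000, BEEZ) ⊢ (s1, 000, EEZ) ⊢ (s1, 00, BEEZ) ⊢ (s1, 0, EEZ) ⊢ (s1, ε, BEEZ)
All input consumed in state s1 with stack BEEZ.

BEEZ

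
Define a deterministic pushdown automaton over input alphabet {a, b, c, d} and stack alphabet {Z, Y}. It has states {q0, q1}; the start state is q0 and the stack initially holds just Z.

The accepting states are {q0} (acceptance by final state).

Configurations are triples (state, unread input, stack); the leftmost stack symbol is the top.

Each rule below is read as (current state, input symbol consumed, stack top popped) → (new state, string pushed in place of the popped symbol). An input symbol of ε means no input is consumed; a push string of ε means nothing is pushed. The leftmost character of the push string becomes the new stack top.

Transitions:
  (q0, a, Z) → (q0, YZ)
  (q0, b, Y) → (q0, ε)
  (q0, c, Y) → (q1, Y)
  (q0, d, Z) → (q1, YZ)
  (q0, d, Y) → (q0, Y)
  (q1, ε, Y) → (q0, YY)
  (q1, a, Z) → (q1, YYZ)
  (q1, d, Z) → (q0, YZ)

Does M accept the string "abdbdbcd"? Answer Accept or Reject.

(q0, abdbdbcd, Z)
  read a, top Z: go to q0, push YZ → (q0, bdbdbcd, YZ)
  read b, top Y: go to q0, push ε → (q0, dbdbcd, Z)
  read d, top Z: go to q1, push YZ → (q1, bdbcd, YZ)
  ε-move, top Y: go to q0, push YY → (q0, bdbcd, YYZ)
  read b, top Y: go to q0, push ε → (q0, dbcd, YZ)
  read d, top Y: go to q0, push Y → (q0, bcd, YZ)
  read b, top Y: go to q0, push ε → (q0, cd, Z)
No transition applies at (q0, cd, Z); input not fully consumed.

Reject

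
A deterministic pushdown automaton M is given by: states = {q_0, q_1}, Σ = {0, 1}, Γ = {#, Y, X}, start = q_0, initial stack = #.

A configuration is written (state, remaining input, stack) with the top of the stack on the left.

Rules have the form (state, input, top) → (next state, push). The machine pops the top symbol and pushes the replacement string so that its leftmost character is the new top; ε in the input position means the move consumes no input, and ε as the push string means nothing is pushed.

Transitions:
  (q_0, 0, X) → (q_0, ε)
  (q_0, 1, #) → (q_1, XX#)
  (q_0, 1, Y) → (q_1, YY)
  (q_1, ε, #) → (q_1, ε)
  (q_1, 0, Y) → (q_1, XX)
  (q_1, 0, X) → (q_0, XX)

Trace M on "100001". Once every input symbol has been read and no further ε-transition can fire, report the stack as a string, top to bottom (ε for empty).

XX#

(q_0, 100001, #)
  read 1, top #: go to q_1, push XX# → (q_1, 00001, XX#)
  read 0, top X: go to q_0, push XX → (q_0, 0001, XXX#)
  read 0, top X: go to q_0, push ε → (q_0, 001, XX#)
  read 0, top X: go to q_0, push ε → (q_0, 01, X#)
  read 0, top X: go to q_0, push ε → (q_0, 1, #)
  read 1, top #: go to q_1, push XX# → (q_1, ε, XX#)
All input consumed in state q_1 with stack XX#.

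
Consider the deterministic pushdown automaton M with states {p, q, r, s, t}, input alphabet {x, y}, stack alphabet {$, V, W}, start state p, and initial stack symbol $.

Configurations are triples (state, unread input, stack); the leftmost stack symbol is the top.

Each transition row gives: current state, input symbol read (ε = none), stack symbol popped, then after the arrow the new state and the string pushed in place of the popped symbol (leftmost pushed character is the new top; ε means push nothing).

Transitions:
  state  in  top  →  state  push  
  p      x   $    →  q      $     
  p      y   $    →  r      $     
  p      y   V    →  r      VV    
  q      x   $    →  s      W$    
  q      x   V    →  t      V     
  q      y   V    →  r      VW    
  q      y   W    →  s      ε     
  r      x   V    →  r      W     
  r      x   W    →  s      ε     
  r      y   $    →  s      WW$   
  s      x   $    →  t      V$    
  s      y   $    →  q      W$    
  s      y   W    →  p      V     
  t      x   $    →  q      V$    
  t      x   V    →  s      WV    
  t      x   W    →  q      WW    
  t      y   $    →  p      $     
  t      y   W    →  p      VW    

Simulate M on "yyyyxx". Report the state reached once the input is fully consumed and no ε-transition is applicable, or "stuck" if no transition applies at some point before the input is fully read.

(p, yyyyxx, $)
  read y, top $: go to r, push $ → (r, yyyxx, $)
  read y, top $: go to s, push WW$ → (s, yyxx, WW$)
  read y, top W: go to p, push V → (p, yxx, VW$)
  read y, top V: go to r, push VV → (r, xx, VVW$)
  read x, top V: go to r, push W → (r, x, WVW$)
  read x, top W: go to s, push ε → (s, ε, VW$)
All input consumed; M is in state s.

s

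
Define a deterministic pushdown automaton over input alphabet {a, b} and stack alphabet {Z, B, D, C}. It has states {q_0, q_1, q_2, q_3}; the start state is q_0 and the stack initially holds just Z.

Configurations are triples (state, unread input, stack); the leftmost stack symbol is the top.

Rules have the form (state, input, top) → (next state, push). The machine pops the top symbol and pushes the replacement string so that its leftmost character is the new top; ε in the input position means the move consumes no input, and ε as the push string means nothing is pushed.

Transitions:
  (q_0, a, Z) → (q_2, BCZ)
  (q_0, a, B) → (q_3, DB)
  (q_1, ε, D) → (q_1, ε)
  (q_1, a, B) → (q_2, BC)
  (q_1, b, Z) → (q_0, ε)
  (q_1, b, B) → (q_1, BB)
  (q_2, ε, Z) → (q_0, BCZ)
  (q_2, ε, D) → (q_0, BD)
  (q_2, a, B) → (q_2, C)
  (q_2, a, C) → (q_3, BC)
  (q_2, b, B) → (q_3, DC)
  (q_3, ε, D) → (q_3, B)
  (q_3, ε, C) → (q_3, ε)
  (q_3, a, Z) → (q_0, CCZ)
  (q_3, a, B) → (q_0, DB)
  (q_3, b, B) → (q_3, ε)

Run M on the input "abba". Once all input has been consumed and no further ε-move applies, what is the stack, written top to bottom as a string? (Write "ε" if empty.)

CCZ

(q_0, abba, Z)
  read a, top Z: go to q_2, push BCZ → (q_2, bba, BCZ)
  read b, top B: go to q_3, push DC → (q_3, ba, DCCZ)
  ε-move, top D: go to q_3, push B → (q_3, ba, BCCZ)
  read b, top B: go to q_3, push ε → (q_3, a, CCZ)
  ε-move, top C: go to q_3, push ε → (q_3, a, CZ)
  ε-move, top C: go to q_3, push ε → (q_3, a, Z)
  read a, top Z: go to q_0, push CCZ → (q_0, ε, CCZ)
All input consumed in state q_0 with stack CCZ.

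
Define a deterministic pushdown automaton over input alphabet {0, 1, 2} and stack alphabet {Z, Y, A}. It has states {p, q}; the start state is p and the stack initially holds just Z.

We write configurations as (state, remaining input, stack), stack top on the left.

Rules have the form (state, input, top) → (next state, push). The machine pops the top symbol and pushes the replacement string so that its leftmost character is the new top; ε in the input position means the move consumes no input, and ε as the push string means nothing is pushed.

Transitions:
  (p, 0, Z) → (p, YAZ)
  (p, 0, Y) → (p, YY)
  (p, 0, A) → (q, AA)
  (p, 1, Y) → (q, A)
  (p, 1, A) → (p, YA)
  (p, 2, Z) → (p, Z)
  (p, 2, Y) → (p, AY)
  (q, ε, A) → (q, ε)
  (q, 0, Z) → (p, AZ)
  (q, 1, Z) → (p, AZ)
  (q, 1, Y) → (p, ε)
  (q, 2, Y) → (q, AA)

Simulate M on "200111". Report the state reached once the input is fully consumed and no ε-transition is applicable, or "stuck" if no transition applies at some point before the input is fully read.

(p, 200111, Z)
  read 2, top Z: go to p, push Z → (p, 00111, Z)
  read 0, top Z: go to p, push YAZ → (p, 0111, YAZ)
  read 0, top Y: go to p, push YY → (p, 111, YYAZ)
  read 1, top Y: go to q, push A → (q, 11, AYAZ)
  ε-move, top A: go to q, push ε → (q, 11, YAZ)
  read 1, top Y: go to p, push ε → (p, 1, AZ)
  read 1, top A: go to p, push YA → (p, ε, YAZ)
All input consumed; M is in state p.

p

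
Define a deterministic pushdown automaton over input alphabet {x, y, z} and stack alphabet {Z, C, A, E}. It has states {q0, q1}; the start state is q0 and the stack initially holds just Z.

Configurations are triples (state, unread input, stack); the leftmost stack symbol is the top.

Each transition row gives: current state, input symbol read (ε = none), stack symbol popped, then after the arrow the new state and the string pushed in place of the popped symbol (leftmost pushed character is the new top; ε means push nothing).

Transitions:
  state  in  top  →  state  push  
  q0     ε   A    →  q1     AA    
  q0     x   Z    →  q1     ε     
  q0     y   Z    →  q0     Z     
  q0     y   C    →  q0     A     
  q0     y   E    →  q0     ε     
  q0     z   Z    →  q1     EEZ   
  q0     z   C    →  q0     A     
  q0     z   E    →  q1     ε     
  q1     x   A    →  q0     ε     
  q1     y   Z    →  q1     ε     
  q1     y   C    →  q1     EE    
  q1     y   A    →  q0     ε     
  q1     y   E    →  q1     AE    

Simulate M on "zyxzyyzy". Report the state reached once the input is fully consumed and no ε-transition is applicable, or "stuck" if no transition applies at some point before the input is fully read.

q1

(q0, zyxzyyzy, Z) ⊢ (q1, yxzyyzy, EEZ) ⊢ (q1, xzyyzy, AEEZ) ⊢ (q0, zyyzy, EEZ) ⊢ (q1, yyzy, EZ) ⊢ (q1, yzy, AEZ) ⊢ (q0, zy, EZ) ⊢ (q1, y, Z) ⊢ (q1, ε, ε)
All input consumed; M is in state q1.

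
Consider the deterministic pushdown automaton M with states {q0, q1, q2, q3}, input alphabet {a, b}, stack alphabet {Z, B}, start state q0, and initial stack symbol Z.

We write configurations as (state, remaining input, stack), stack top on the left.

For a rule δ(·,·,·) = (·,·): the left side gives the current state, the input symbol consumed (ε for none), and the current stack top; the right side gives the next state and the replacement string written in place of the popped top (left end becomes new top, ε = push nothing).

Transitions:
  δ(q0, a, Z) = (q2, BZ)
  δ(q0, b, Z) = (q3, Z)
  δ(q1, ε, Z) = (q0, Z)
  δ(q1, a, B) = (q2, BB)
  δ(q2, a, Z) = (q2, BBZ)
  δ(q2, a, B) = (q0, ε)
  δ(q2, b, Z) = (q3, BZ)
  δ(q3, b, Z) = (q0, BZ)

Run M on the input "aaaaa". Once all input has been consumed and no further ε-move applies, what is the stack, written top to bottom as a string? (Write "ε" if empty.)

(q0, aaaaa, Z) ⊢ (q2, aaaa, BZ) ⊢ (q0, aaa, Z) ⊢ (q2, aa, BZ) ⊢ (q0, a, Z) ⊢ (q2, ε, BZ)
All input consumed in state q2 with stack BZ.

BZ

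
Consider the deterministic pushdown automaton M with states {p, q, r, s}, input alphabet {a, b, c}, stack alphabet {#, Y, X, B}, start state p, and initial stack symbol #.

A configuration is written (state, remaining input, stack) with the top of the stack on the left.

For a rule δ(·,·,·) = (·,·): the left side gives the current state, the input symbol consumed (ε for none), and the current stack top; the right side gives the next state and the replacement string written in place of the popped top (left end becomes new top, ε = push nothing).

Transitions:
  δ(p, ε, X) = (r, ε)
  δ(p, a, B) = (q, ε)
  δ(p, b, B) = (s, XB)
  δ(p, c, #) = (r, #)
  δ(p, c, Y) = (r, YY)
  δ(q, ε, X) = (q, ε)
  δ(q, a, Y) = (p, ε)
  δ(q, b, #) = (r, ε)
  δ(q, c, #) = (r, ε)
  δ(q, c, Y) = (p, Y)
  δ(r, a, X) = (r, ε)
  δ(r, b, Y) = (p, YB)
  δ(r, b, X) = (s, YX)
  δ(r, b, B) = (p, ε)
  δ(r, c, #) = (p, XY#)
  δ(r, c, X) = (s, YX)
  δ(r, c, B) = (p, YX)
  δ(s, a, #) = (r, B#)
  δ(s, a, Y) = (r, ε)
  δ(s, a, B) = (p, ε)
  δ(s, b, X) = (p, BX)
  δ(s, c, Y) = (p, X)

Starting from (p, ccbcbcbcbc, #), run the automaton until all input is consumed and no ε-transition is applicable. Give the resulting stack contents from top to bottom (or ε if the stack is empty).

(p, ccbcbcbcbc, #) ⊢ (r, cbcbcbcbc, #) ⊢ (p, bcbcbcbc, XY#) ⊢ (r, bcbcbcbc, Y#) ⊢ (p, cbcbcbc, YB#) ⊢ (r, bcbcbc, YYB#) ⊢ (p, cbcbc, YBYB#) ⊢ (r, bcbc, YYBYB#) ⊢ (p, cbc, YBYBYB#) ⊢ (r, bc, YYBYBYB#) ⊢ (p, c, YBYBYBYB#) ⊢ (r, ε, YYBYBYBYB#)
All input consumed in state r with stack YYBYBYBYB#.

YYBYBYBYB#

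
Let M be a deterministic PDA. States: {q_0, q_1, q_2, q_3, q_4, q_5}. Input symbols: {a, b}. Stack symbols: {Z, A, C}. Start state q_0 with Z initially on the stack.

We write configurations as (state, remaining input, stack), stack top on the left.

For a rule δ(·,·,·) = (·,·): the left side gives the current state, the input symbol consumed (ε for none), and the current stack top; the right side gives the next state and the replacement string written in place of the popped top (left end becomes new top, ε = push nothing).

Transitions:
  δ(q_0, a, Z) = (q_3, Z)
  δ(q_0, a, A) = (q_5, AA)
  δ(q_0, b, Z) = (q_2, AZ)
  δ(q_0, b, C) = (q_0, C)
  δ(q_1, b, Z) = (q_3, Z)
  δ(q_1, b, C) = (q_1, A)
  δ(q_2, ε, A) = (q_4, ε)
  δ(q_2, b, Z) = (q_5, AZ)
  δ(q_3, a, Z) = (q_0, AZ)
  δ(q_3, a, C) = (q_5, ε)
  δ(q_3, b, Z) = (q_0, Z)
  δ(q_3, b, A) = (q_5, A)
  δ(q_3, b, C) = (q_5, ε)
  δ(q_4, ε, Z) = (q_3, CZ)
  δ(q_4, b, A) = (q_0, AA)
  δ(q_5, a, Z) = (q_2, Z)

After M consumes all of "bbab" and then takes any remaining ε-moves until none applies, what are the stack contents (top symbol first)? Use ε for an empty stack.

AZ

(q_0, bbab, Z)
  read b, top Z: go to q_2, push AZ → (q_2, bab, AZ)
  ε-move, top A: go to q_4, push ε → (q_4, bab, Z)
  ε-move, top Z: go to q_3, push CZ → (q_3, bab, CZ)
  read b, top C: go to q_5, push ε → (q_5, ab, Z)
  read a, top Z: go to q_2, push Z → (q_2, b, Z)
  read b, top Z: go to q_5, push AZ → (q_5, ε, AZ)
All input consumed in state q_5 with stack AZ.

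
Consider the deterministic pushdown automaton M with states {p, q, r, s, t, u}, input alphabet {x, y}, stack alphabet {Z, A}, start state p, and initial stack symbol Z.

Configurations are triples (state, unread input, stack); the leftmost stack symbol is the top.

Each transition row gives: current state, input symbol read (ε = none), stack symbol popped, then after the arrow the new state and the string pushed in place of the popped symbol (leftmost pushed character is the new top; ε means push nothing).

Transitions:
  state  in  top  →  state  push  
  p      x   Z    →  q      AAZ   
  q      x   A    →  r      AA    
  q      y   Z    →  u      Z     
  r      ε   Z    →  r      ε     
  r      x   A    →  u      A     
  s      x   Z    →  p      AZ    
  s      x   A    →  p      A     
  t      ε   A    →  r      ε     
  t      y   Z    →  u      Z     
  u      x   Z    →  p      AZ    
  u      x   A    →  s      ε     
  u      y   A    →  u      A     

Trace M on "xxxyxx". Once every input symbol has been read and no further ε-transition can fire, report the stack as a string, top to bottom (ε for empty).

AAZ

(p, xxxyxx, Z)
  read x, top Z: go to q, push AAZ → (q, xxyxx, AAZ)
  read x, top A: go to r, push AA → (r, xyxx, AAAZ)
  read x, top A: go to u, push A → (u, yxx, AAAZ)
  read y, top A: go to u, push A → (u, xx, AAAZ)
  read x, top A: go to s, push ε → (s, x, AAZ)
  read x, top A: go to p, push A → (p, ε, AAZ)
All input consumed in state p with stack AAZ.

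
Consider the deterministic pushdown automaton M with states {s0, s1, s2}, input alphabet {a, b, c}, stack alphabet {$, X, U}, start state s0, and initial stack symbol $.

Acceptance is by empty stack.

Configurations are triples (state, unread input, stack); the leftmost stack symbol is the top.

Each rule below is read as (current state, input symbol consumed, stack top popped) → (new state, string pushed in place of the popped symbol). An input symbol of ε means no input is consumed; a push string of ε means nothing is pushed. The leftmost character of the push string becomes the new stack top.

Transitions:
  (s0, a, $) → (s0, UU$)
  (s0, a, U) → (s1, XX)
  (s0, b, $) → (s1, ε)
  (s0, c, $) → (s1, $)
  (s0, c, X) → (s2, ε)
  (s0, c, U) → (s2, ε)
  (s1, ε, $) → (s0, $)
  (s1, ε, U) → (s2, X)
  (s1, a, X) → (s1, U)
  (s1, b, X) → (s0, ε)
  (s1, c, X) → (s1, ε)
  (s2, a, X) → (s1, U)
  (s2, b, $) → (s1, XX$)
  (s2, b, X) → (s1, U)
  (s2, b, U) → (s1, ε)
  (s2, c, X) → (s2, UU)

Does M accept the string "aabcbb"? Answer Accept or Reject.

Accept

(s0, aabcbb, $)
  read a, top $: go to s0, push UU$ → (s0, abcbb, UU$)
  read a, top U: go to s1, push XX → (s1, bcbb, XXU$)
  read b, top X: go to s0, push ε → (s0, cbb, XU$)
  read c, top X: go to s2, push ε → (s2, bb, U$)
  read b, top U: go to s1, push ε → (s1, b, $)
  ε-move, top $: go to s0, push $ → (s0, b, $)
  read b, top $: go to s1, push ε → (s1, ε, ε)
All input consumed and the stack is empty.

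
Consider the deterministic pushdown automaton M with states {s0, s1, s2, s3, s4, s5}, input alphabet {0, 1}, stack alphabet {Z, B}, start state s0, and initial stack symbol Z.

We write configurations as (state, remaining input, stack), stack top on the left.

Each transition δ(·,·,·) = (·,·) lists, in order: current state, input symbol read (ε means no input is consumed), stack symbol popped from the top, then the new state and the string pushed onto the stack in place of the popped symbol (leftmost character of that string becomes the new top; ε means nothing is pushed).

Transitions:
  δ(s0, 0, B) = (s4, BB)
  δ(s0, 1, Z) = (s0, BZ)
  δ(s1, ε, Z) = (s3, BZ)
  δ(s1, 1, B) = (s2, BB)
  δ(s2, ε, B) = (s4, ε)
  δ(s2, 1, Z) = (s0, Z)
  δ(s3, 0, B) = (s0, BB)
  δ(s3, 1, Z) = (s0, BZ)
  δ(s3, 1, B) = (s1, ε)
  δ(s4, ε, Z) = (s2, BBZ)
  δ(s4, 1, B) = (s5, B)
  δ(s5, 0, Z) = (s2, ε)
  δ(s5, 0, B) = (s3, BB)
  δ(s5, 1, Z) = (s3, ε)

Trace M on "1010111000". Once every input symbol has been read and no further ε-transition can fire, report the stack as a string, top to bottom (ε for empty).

(s0, 1010111000, Z)
  read 1, top Z: go to s0, push BZ → (s0, 010111000, BZ)
  read 0, top B: go to s4, push BB → (s4, 10111000, BBZ)
  read 1, top B: go to s5, push B → (s5, 0111000, BBZ)
  read 0, top B: go to s3, push BB → (s3, 111000, BBBZ)
  read 1, top B: go to s1, push ε → (s1, 11000, BBZ)
  read 1, top B: go to s2, push BB → (s2, 1000, BBBZ)
  ε-move, top B: go to s4, push ε → (s4, 1000, BBZ)
  read 1, top B: go to s5, push B → (s5, 000, BBZ)
  read 0, top B: go to s3, push BB → (s3, 00, BBBZ)
  read 0, top B: go to s0, push BB → (s0, 0, BBBBZ)
  read 0, top B: go to s4, push BB → (s4, ε, BBBBBZ)
All input consumed in state s4 with stack BBBBBZ.

BBBBBZ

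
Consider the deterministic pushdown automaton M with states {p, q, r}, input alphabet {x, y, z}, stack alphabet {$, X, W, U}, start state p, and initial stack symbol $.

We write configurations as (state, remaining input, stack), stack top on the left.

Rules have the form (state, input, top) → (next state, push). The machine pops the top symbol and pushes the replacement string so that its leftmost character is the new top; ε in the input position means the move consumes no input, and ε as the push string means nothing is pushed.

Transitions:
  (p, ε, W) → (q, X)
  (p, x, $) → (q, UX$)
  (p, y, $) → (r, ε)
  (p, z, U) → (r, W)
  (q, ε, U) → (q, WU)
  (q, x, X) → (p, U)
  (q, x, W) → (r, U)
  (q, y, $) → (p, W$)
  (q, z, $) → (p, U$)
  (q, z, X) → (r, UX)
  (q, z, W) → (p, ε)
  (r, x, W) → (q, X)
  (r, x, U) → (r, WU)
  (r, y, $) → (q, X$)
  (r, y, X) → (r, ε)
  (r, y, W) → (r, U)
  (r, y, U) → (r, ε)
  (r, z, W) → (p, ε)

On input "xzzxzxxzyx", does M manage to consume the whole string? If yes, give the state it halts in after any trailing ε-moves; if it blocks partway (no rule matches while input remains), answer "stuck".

(p, xzzxzxxzyx, $)
  read x, top $: go to q, push UX$ → (q, zzxzxxzyx, UX$)
  ε-move, top U: go to q, push WU → (q, zzxzxxzyx, WUX$)
  read z, top W: go to p, push ε → (p, zxzxxzyx, UX$)
  read z, top U: go to r, push W → (r, xzxxzyx, WX$)
  read x, top W: go to q, push X → (q, zxxzyx, XX$)
  read z, top X: go to r, push UX → (r, xxzyx, UXX$)
  read x, top U: go to r, push WU → (r, xzyx, WUXX$)
  read x, top W: go to q, push X → (q, zyx, XUXX$)
  read z, top X: go to r, push UX → (r, yx, UXUXX$)
  read y, top U: go to r, push ε → (r, x, XUXX$)
No transition for (r, x, top X); M blocks with input x remaining.

stuck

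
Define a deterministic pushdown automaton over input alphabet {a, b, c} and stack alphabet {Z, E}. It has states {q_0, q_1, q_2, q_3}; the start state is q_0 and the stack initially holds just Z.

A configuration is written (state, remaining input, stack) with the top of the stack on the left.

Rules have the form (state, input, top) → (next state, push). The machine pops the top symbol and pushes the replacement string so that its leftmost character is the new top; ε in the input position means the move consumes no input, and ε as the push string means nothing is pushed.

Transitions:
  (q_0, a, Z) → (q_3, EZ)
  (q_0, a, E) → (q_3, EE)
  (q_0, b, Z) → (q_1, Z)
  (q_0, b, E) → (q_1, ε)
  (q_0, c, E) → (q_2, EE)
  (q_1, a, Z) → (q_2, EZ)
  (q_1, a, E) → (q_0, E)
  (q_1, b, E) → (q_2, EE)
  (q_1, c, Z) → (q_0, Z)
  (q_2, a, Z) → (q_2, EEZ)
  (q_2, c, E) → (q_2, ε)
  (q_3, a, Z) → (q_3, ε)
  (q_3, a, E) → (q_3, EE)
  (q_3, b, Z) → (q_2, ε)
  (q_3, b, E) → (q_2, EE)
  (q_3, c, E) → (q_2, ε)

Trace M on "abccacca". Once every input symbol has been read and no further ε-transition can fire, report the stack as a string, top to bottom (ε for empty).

EEZ

(q_0, abccacca, Z) ⊢ (q_3, bccacca, EZ) ⊢ (q_2, ccacca, EEZ) ⊢ (q_2, cacca, EZ) ⊢ (q_2, acca, Z) ⊢ (q_2, cca, EEZ) ⊢ (q_2, ca, EZ) ⊢ (q_2, a, Z) ⊢ (q_2, ε, EEZ)
All input consumed in state q_2 with stack EEZ.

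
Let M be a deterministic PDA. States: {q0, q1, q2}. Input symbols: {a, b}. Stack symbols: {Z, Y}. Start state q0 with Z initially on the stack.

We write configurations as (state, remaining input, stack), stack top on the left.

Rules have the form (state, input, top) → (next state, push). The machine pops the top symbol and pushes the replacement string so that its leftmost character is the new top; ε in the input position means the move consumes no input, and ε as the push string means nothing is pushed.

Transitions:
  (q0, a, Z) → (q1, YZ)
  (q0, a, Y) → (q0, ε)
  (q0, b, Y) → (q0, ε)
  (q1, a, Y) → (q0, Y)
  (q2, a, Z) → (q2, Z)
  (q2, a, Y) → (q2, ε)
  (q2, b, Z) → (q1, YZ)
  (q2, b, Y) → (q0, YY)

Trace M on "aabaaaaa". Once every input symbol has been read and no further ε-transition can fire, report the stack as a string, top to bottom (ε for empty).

YZ

(q0, aabaaaaa, Z)
  read a, top Z: go to q1, push YZ → (q1, abaaaaa, YZ)
  read a, top Y: go to q0, push Y → (q0, baaaaa, YZ)
  read b, top Y: go to q0, push ε → (q0, aaaaa, Z)
  read a, top Z: go to q1, push YZ → (q1, aaaa, YZ)
  read a, top Y: go to q0, push Y → (q0, aaa, YZ)
  read a, top Y: go to q0, push ε → (q0, aa, Z)
  read a, top Z: go to q1, push YZ → (q1, a, YZ)
  read a, top Y: go to q0, push Y → (q0, ε, YZ)
All input consumed in state q0 with stack YZ.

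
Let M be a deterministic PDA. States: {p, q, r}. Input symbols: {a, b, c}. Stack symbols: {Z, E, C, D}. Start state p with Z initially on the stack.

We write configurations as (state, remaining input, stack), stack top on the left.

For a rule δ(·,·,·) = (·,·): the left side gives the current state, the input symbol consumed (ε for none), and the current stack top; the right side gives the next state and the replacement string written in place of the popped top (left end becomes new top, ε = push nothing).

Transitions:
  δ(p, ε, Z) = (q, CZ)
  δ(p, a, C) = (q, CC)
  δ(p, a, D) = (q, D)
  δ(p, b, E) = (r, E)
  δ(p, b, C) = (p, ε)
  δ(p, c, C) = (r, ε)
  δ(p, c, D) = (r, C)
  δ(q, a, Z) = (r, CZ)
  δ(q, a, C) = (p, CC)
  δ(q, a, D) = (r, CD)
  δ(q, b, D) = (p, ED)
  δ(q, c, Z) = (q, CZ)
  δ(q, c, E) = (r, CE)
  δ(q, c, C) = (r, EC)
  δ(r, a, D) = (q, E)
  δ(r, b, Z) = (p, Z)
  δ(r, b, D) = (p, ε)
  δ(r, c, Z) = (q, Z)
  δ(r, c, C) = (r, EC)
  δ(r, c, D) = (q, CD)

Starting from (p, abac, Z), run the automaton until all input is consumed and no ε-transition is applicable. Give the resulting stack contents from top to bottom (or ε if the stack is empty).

(p, abac, Z)
  ε-move, top Z: go to q, push CZ → (q, abac, CZ)
  read a, top C: go to p, push CC → (p, bac, CCZ)
  read b, top C: go to p, push ε → (p, ac, CZ)
  read a, top C: go to q, push CC → (q, c, CCZ)
  read c, top C: go to r, push EC → (r, ε, ECCZ)
All input consumed in state r with stack ECCZ.

ECCZ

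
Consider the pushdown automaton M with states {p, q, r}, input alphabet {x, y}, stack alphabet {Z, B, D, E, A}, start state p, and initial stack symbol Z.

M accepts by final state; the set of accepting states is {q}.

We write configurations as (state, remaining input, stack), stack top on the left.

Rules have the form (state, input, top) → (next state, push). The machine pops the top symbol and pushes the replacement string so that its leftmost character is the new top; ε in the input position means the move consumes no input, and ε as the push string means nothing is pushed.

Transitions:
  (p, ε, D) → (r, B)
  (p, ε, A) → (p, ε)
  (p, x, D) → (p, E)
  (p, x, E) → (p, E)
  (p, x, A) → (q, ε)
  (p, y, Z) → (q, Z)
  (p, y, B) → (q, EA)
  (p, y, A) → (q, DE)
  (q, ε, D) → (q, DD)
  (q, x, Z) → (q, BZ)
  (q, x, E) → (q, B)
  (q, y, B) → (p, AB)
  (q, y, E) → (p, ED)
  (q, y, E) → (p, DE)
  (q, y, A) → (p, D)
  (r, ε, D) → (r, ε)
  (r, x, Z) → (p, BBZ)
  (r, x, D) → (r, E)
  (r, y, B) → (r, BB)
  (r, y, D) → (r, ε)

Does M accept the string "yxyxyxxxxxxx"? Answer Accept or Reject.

Reject

No computation consumes all input and reaches a final state.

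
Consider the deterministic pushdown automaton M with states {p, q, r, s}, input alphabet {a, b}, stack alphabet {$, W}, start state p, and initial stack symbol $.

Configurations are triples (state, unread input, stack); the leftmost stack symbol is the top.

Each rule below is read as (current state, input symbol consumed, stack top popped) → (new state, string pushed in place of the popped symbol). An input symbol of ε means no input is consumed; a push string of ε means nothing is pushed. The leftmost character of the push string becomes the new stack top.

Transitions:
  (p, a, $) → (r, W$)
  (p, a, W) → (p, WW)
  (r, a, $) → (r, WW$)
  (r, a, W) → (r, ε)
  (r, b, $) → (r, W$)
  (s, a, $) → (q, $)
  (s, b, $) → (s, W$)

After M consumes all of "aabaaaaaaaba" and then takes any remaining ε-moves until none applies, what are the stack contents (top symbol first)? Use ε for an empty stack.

(p, aabaaaaaaaba, $)
  read a, top $: go to r, push W$ → (r, abaaaaaaaba, W$)
  read a, top W: go to r, push ε → (r, baaaaaaaba, $)
  read b, top $: go to r, push W$ → (r, aaaaaaaba, W$)
  read a, top W: go to r, push ε → (r, aaaaaaba, $)
  read a, top $: go to r, push WW$ → (r, aaaaaba, WW$)
  read a, top W: go to r, push ε → (r, aaaaba, W$)
  read a, top W: go to r, push ε → (r, aaaba, $)
  read a, top $: go to r, push WW$ → (r, aaba, WW$)
  read a, top W: go to r, push ε → (r, aba, W$)
  read a, top W: go to r, push ε → (r, ba, $)
  read b, top $: go to r, push W$ → (r, a, W$)
  read a, top W: go to r, push ε → (r, ε, $)
All input consumed in state r with stack $.

$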